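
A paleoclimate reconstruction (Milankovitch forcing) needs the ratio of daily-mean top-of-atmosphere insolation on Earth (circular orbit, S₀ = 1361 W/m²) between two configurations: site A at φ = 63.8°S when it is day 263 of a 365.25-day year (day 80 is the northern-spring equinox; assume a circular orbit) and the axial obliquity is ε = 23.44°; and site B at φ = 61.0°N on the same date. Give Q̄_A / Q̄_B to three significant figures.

— Configuration A (φ=-63.8°):
Solar longitude: λ_s = 360° × (263 − 80)/365.25 = 180.370°.
sin δ = sin 23.44° × sin 180.370° = -0.00257, so δ = -0.147°.
cos H₀ = −tan(-63.8°) tan(-0.147°) = -0.0052, H₀ = 1.5760 rad.
Bracket: H₀ sin φ sin δ + cos φ cos δ sin H₀ = 1.5760×-0.89726×-0.00257 + 0.44151×1.00000×0.99999 = 0.003634 + 0.441506 = 0.445140.
Q̄ = (S₀/π) × [bracket] = (1361/π) × 0.445140 = 192.84 W/m².
— Configuration B (φ=+61.0°):
cos H₀ = −tan(+61.0°) tan(-0.147°) = 0.0046, H₀ = 1.5662 rad.
Bracket: H₀ sin φ sin δ + cos φ cos δ sin H₀ = 1.5662×0.87462×-0.00257 + 0.48481×1.00000×0.99999 = -0.003520 + 0.484805 = 0.481285.
Q̄ = (S₀/π) × [bracket] = (1361/π) × 0.481285 = 208.50 W/m².
Ratio Q̄_A / Q̄_B = 192.84 / 208.50 = 0.9249.

Q̄_A / Q̄_B ≈ 0.925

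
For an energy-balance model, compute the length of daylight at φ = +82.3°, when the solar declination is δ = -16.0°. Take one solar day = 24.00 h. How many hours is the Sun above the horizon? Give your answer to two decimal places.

0.00 h

cos H₀ = −tan φ · tan δ = 2.1208 ≥ 1, so the Sun never rises (polar night) and H₀ = 0.
Daylight = 2H₀/(2π) × 24.00 h = (0.0000/π) × 24.00 = 0.00 h.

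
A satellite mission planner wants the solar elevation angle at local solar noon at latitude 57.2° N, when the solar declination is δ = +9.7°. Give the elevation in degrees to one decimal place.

At local noon the hour angle is zero, so the zenith angle equals |φ − δ| = |+57.2° − (+9.700°)| = 47.500°.
Elevation = 90° − 47.500° = 42.5°.

42.5°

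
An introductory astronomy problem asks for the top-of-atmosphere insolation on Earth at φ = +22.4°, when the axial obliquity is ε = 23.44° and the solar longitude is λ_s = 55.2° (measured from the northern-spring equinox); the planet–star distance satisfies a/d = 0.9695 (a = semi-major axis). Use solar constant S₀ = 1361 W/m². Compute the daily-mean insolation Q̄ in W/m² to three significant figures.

Q̄ ≈ 439 W/m²

Solar declination: sin δ = sin ε · sin λ_s = sin 23.44° × sin 55.2° = 0.32664, so δ = +19.065°.
cos H₀ = −tan(+22.4°) tan(+19.065°) = -0.1424, H₀ = 1.7137 rad.
Bracket: H₀ sin φ sin δ + cos φ cos δ sin H₀ = 1.7137×0.38107×0.32664 + 0.92455×0.94515×0.98980 = 0.213309 + 0.864925 = 1.078234.
Inverse-square distance factor (a/d)² = 0.9695² = 0.939930.
Q̄ = (S₀/π) × 0.939930 × [bracket] = (1361/π) × 0.939930 × 1.078234 = 439.1 W/m².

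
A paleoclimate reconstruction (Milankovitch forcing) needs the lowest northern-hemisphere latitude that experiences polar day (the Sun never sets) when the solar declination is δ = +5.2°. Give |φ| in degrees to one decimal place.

|φ| = 84.8°

Polar day requires cos H₀ = −tan φ tan δ ≤ −1, i.e. tan φ tan δ ≥ 1.
The boundary is |tan φ| · |tan δ| = 1, so |φ| = 90° − |δ| = 90° − 5.2° = 84.8° in the northern hemisphere.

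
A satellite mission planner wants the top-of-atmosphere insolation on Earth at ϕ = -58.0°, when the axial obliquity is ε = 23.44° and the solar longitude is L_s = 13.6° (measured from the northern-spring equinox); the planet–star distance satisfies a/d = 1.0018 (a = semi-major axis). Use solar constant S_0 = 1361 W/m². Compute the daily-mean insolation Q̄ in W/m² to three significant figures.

Q̄ ≈ 178 W/m²

Solar declination: sin δ = sin ε · sin L_s = sin 23.44° × sin 13.6° = 0.09354, so δ = +5.367°.
cos h₀ = −tan(-58.0°) tan(+5.367°) = 0.1503, h₀ = 1.4199 rad.
Bracket: h₀ sin ϕ sin δ + cos ϕ cos δ sin h₀ = 1.4199×-0.84805×0.09354 + 0.52992×0.99562×0.98863 = -0.112636 + 0.521600 = 0.408964.
Inverse-square distance factor (a/d)² = 1.0018² = 1.003603.
Q̄ = (S_0/π) × 1.003603 × [bracket] = (1361/π) × 1.003603 × 0.408964 = 177.8 W/m².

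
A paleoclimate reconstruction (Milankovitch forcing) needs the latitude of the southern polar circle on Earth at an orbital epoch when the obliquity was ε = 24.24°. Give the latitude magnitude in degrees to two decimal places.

The polar circle is the lowest latitude that experiences at least one full rotation of continuous darkness at the northern-summer solstice; it lies at |φ| = 90° − ε = 90° − 24.24° = 65.76°.

65.76°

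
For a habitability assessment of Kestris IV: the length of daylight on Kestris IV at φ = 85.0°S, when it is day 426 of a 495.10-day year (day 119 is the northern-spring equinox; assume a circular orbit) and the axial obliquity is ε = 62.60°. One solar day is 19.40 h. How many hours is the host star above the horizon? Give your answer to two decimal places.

Solar longitude: λ_s = 360° × (426 − 119)/495.10 = 223.228°.
sin δ = sin 62.60° × sin 223.228° = -0.60806, so δ = -37.450°.
Sunrise equation: cos H₀ = −tan φ · tan δ = -8.7546 ≤ −1, so the host star never sets (polar day) and H₀ = π.
Daylight = 2H₀/(2π) × 19.40 h = (3.1416/π) × 19.40 = 19.40 h.

19.40 h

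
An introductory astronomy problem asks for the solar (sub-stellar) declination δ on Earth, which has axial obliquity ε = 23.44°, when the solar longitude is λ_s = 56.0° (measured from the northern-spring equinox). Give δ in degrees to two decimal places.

sin δ = sin ε · sin λ_s = sin 23.44° × sin 56.0° = 0.329782.
δ = arcsin(0.329782) = +19.26°.

δ = +19.26°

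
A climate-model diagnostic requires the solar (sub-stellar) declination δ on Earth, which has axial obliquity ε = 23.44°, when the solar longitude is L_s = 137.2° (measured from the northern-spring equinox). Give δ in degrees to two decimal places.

δ = +15.68°

sin δ = sin ε · sin L_s = sin 23.44° × sin 137.2° = 0.270274.
δ = arcsin(0.270274) = +15.68°.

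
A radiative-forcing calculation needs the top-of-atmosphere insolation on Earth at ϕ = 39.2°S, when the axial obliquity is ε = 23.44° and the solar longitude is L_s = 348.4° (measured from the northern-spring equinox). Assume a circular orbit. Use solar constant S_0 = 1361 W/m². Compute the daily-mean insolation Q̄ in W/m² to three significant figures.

Q̄ ≈ 370 W/m²

Solar declination: sin δ = sin ε · sin L_s = sin 23.44° × sin 348.4° = -0.07999, so δ = -4.588°.
cos h₀ = −tan(-39.2°) tan(-4.588°) = -0.0654, h₀ = 1.6363 rad.
Bracket: h₀ sin ϕ sin δ + cos ϕ cos δ sin h₀ = 1.6363×-0.63203×-0.07999 + 0.77494×0.99680×0.99786 = 0.082725 + 0.770807 = 0.853532.
Q̄ = (S_0/π) × [bracket] = (1361/π) × 0.853532 = 369.8 W/m².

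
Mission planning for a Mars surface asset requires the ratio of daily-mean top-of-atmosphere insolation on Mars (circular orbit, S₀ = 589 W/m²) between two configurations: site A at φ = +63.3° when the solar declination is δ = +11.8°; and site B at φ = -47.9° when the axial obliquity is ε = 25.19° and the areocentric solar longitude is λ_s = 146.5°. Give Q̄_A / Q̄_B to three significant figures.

Q̄_A / Q̄_B ≈ 1.91

— Configuration A (φ=+63.3°):
cos H₀ = −tan(+63.3°) tan(+11.800°) = -0.4154, H₀ = 1.9991 rad.
Bracket: H₀ sin φ sin δ + cos φ cos δ sin H₀ = 1.9991×0.89337×0.20450 + 0.44932×0.97887×0.90965 = 0.365224 + 0.400088 = 0.765312.
Q̄ = (S₀/π) × [bracket] = (589/π) × 0.765312 = 143.48 W/m².
— Configuration B (φ=-47.9°):
sin δ = sin 25.19° × sin 146.5° = 0.23492, so δ = +13.587°.
cos H₀ = −tan(-47.9°) tan(+13.587°) = 0.2675, H₀ = 1.3000 rad.
Bracket: H₀ sin φ sin δ + cos φ cos δ sin H₀ = 1.3000×-0.74198×0.23492 + 0.67043×0.97202×0.96357 = -0.226598 + 0.627931 = 0.401333.
Q̄ = (S₀/π) × [bracket] = (589/π) × 0.401333 = 75.244 W/m².
Ratio Q̄_A / Q̄_B = 143.48 / 75.244 = 1.907.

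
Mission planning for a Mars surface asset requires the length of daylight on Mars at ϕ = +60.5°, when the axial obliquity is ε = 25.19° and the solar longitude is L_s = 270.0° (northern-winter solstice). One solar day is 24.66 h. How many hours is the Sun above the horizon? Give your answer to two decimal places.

4.63 h

Solar declination: sin δ = sin ε · sin L_s = sin 25.19° × sin 270.0° = -0.42562, so δ = -25.190°.
cos h₀ = −tan ϕ · tan δ = −tan(+60.5°) × tan(-25.190°) = 0.8313, so h₀ = 0.5893 rad = 33.76°.
Daylight = 2h₀/(2π) × 24.66 h = (0.5893/π) × 24.66 = 4.63 h.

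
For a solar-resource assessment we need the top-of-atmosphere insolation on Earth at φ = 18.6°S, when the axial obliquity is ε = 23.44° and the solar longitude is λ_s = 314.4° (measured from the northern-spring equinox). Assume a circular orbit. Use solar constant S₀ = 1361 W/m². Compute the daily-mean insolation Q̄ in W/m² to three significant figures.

Solar declination: sin δ = sin ε · sin λ_s = sin 23.44° × sin 314.4° = -0.28421, so δ = -16.512°.
cos H₀ = −tan(-18.6°) tan(-16.512°) = -0.0998, H₀ = 1.6707 rad.
Bracket: H₀ sin φ sin δ + cos φ cos δ sin H₀ = 1.6707×-0.31896×-0.28421 + 0.94777×0.95876×0.99501 = 0.151452 + 0.904150 = 1.055602.
Q̄ = (S₀/π) × [bracket] = (1361/π) × 1.055602 = 457.3 W/m².

Q̄ ≈ 457 W/m²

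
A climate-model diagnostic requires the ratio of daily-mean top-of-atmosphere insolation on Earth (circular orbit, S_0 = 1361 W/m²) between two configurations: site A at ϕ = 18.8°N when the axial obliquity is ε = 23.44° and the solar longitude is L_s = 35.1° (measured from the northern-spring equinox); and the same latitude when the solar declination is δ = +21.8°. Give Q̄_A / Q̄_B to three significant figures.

Q̄_A / Q̄_B ≈ 0.968

— Configuration A (ϕ=+18.8°):
Solar declination: sin δ = sin ε · sin L_s = sin 23.44° × sin 35.1° = 0.22873, so δ = +13.222°.
cos h₀ = −tan(+18.8°) tan(+13.222°) = -0.0800, h₀ = 1.6509 rad.
Bracket: h₀ sin ϕ sin δ + cos ϕ cos δ sin h₀ = 1.6509×0.32227×0.22873 + 0.94665×0.97349×0.99680 = 0.121692 + 0.918605 = 1.040297.
Q̄ = (S_0/π) × [bracket] = (1361/π) × 1.040297 = 450.68 W/m².
— Configuration B (ϕ=+18.8°):
cos h₀ = −tan(+18.8°) tan(+21.800°) = -0.1362, h₀ = 1.7074 rad.
Bracket: h₀ sin ϕ sin δ + cos ϕ cos δ sin h₀ = 1.7074×0.32227×0.37137 + 0.94665×0.92849×0.99069 = 0.204344 + 0.870772 = 1.075116.
Q̄ = (S_0/π) × [bracket] = (1361/π) × 1.075116 = 465.76 W/m².
Ratio Q̄_A / Q̄_B = 450.68 / 465.76 = 0.9676.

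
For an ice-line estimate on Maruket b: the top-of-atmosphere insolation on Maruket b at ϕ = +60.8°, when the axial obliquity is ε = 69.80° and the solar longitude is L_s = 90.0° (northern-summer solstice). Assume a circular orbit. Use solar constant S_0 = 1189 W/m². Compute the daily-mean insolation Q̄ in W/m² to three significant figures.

Solar declination: sin δ = sin ε · sin L_s = sin 69.80° × sin 90.0° = 0.93849, so δ = +69.800°.
cos h₀ = −tan(+60.8°) tan(+69.800°) = -4.8631 ≤ −1 ⇒ polar day, h₀ = π.
Bracket: h₀ sin ϕ sin δ + cos ϕ cos δ sin h₀ = 3.1416×0.87292×0.93849 + 0.48786×0.34530×0.00000 = 2.573683 + 0.000000 = 2.573683.
Q̄ = (S_0/π) × [bracket] = (1189/π) × 2.573683 = 974.1 W/m².

Q̄ ≈ 974 W/m²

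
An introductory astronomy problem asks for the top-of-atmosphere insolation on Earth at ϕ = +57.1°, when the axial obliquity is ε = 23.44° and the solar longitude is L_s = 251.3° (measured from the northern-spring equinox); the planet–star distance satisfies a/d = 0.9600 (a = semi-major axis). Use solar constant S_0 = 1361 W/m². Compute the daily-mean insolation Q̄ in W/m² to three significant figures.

Solar declination: sin δ = sin ε · sin L_s = sin 23.44° × sin 251.3° = -0.37679, so δ = -22.135°.
cos h₀ = −tan(+57.1°) tan(-22.135°) = 0.6288, h₀ = 0.8908 rad.
Bracket: h₀ sin ϕ sin δ + cos ϕ cos δ sin h₀ = 0.8908×0.83962×-0.37679 + 0.54317×0.92630×0.77759 = -0.281814 + 0.391235 = 0.109421.
Inverse-square distance factor (a/d)² = 0.9600² = 0.921600.
Q̄ = (S_0/π) × 0.921600 × [bracket] = (1361/π) × 0.921600 × 0.109421 = 43.69 W/m².

Q̄ ≈ 43.7 W/m²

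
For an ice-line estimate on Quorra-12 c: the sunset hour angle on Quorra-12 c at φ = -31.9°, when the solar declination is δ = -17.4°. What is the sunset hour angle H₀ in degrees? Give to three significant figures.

H₀ = 101°

cos H₀ = −tan φ · tan δ = −tan(-31.9°) × tan(-17.400°) = -0.1951, so H₀ = 1.7671 rad = 101.25°.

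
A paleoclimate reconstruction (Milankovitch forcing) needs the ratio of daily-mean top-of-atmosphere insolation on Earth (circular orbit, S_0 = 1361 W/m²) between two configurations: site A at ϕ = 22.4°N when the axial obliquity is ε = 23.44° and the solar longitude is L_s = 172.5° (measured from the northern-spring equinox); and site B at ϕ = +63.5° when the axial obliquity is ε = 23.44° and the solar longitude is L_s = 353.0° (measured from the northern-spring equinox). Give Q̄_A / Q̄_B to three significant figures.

Q̄_A / Q̄_B ≈ 2.51

— Configuration A (ϕ=+22.4°):
Solar declination: sin δ = sin ε · sin L_s = sin 23.44° × sin 172.5° = 0.05192, so δ = +2.976°.
cos h₀ = −tan(+22.4°) tan(+2.976°) = -0.0214, h₀ = 1.5922 rad.
Bracket: h₀ sin ϕ sin δ + cos ϕ cos δ sin h₀ = 1.5922×0.38107×0.05192 + 0.92455×0.99865×0.99977 = 0.031502 + 0.923089 = 0.954591.
Q̄ = (S_0/π) × [bracket] = (1361/π) × 0.954591 = 413.55 W/m².
— Configuration B (ϕ=+63.5°):
Solar declination: sin δ = sin ε · sin L_s = sin 23.44° × sin 353.0° = -0.04848, so δ = -2.779°.
cos h₀ = −tan(+63.5°) tan(-2.779°) = 0.0973, h₀ = 1.4733 rad.
Bracket: h₀ sin ϕ sin δ + cos ϕ cos δ sin h₀ = 1.4733×0.89493×-0.04848 + 0.44620×0.99882×0.99525 = -0.063921 + 0.443557 = 0.379636.
Q̄ = (S_0/π) × [bracket] = (1361/π) × 0.379636 = 164.47 W/m².
Ratio Q̄_A / Q̄_B = 413.55 / 164.47 = 2.514.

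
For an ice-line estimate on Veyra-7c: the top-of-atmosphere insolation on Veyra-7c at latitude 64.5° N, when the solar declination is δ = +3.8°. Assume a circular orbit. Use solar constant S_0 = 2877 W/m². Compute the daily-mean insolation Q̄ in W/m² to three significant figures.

cos h₀ = −tan(+64.5°) tan(+3.800°) = -0.1393, h₀ = 1.7105 rad.
Bracket: h₀ sin ϕ sin δ + cos ϕ cos δ sin h₀ = 1.7105×0.90259×0.06627 + 0.43051×0.99780×0.99026 = 0.102313 + 0.425379 = 0.527692.
Q̄ = (S_0/π) × [bracket] = (2877/π) × 0.527692 = 483.2 W/m².

Q̄ ≈ 483 W/m²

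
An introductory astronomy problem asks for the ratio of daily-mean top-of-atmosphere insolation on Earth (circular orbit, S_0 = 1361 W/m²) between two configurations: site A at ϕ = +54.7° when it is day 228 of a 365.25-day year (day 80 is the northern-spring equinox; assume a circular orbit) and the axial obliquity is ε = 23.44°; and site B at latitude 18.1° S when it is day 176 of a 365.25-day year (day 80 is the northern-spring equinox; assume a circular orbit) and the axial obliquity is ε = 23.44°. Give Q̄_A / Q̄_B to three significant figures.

— Configuration A (ϕ=+54.7°):
Solar longitude: L_s = 360° × (228 − 80)/365.25 = 145.873°.
sin δ = sin 23.44° × sin 145.873° = 0.22317, so δ = +12.895°.
cos h₀ = −tan(+54.7°) tan(+12.895°) = -0.3234, h₀ = 1.9001 rad.
Bracket: h₀ sin ϕ sin δ + cos ϕ cos δ sin h₀ = 1.9001×0.81614×0.22317 + 0.57786×0.97478×0.94628 = 0.346080 + 0.533027 = 0.879107.
Q̄ = (S_0/π) × [bracket] = (1361/π) × 0.879107 = 380.85 W/m².
— Configuration B (ϕ=-18.1°):
Solar longitude: L_s = 360° × (176 − 80)/365.25 = 94.620°.
sin δ = sin 23.44° × sin 94.620° = 0.39650, so δ = +23.359°.
cos h₀ = −tan(-18.1°) tan(+23.359°) = 0.1412, h₀ = 1.4292 rad.
Bracket: h₀ sin ϕ sin δ + cos ϕ cos δ sin h₀ = 1.4292×-0.31068×0.39650 + 0.95052×0.91804×0.98999 = -0.176055 + 0.863881 = 0.687826.
Q̄ = (S_0/π) × [bracket] = (1361/π) × 0.687826 = 297.98 W/m².
Ratio Q̄_A / Q̄_B = 380.85 / 297.98 = 1.278.

Q̄_A / Q̄_B ≈ 1.28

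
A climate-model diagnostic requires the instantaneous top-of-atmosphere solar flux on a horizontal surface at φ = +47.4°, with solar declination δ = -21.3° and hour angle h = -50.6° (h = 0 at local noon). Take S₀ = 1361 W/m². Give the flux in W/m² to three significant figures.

cos θ_z = sin φ sin δ + cos φ cos δ cos h = -0.267388 + 0.400286 = 0.132898.
Flux = S₀ · cos θ_z = 1361 × 0.132898 = 180.9 W/m².

181 W/m²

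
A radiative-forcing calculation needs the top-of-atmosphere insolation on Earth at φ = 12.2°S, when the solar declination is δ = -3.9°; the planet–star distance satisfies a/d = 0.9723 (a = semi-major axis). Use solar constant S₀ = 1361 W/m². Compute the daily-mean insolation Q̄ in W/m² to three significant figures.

Q̄ ≈ 409 W/m²

cos H₀ = −tan(-12.2°) tan(-3.900°) = -0.0147, H₀ = 1.5855 rad.
Bracket: H₀ sin φ sin δ + cos φ cos δ sin H₀ = 1.5855×-0.21132×-0.06802 + 0.97742×0.99768×0.99989 = 0.022790 + 0.975045 = 0.997835.
Inverse-square distance factor (a/d)² = 0.9723² = 0.945367.
Q̄ = (S₀/π) × 0.945367 × [bracket] = (1361/π) × 0.945367 × 0.997835 = 408.7 W/m².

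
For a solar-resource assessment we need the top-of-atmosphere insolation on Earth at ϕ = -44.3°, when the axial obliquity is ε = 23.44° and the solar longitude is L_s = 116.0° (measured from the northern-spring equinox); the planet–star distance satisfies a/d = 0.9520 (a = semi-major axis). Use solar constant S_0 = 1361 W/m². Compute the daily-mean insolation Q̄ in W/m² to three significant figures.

Q̄ ≈ 127 W/m²

Solar declination: sin δ = sin ε · sin L_s = sin 23.44° × sin 116.0° = 0.35753, so δ = +20.949°.
cos h₀ = −tan(-44.3°) tan(+20.949°) = 0.3736, h₀ = 1.1879 rad.
Bracket: h₀ sin ϕ sin δ + cos ϕ cos δ sin h₀ = 1.1879×-0.69842×0.35753 + 0.71569×0.93390×0.92759 = -0.296626 + 0.619985 = 0.323359.
Inverse-square distance factor (a/d)² = 0.9520² = 0.906304.
Q̄ = (S_0/π) × 0.906304 × [bracket] = (1361/π) × 0.906304 × 0.323359 = 127.0 W/m².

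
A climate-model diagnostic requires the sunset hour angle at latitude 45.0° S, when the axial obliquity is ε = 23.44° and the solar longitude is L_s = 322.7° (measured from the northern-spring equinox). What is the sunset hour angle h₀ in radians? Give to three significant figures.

Solar declination: sin δ = sin ε · sin L_s = sin 23.44° × sin 322.7° = -0.24106, so δ = -13.949°.
cos h₀ = −tan ϕ · tan δ = −tan(-45.0°) × tan(-13.949°) = -0.2484, so h₀ = 1.8218 rad = 104.38°.

h₀ = 1.82 rad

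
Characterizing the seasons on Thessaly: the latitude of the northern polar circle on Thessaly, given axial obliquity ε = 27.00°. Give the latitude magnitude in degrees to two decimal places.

63.00°

The polar circle is the lowest latitude that experiences at least one full rotation of continuous daylight at the northern-summer solstice; it lies at |φ| = 90° − ε = 90° − 27.00° = 63.00°.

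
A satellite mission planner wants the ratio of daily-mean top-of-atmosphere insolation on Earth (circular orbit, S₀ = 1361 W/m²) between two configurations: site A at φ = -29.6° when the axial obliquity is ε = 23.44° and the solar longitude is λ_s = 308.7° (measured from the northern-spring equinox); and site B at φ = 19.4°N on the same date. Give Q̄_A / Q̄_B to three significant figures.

Q̄_A / Q̄_B ≈ 1.46

— Configuration A (φ=-29.6°):
Solar declination: sin δ = sin ε · sin λ_s = sin 23.44° × sin 308.7° = -0.31045, so δ = -18.086°.
cos H₀ = −tan(-29.6°) tan(-18.086°) = -0.1855, H₀ = 1.7574 rad.
Bracket: H₀ sin φ sin δ + cos φ cos δ sin H₀ = 1.7574×-0.49394×-0.31045 + 0.86949×0.95059×0.98264 = 0.269486 + 0.812180 = 1.081666.
Q̄ = (S₀/π) × [bracket] = (1361/π) × 1.081666 = 468.60 W/m².
— Configuration B (φ=+19.4°):
cos H₀ = −tan(+19.4°) tan(-18.086°) = 0.1150, H₀ = 1.4555 rad.
Bracket: H₀ sin φ sin δ + cos φ cos δ sin H₀ = 1.4555×0.33216×-0.31045 + 0.94322×0.95059×0.99336 = -0.150090 + 0.890662 = 0.740572.
Q̄ = (S₀/π) × [bracket] = (1361/π) × 0.740572 = 320.83 W/m².
Ratio Q̄_A / Q̄_B = 468.60 / 320.83 = 1.461.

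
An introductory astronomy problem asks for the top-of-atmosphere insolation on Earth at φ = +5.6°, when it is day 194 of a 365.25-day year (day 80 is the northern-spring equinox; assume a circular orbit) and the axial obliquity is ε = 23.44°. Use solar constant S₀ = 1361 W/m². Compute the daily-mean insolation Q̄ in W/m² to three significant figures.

Solar longitude: λ_s = 360° × (194 − 80)/365.25 = 112.361°.
sin δ = sin 23.44° × sin 112.361° = 0.36788, so δ = +21.585°.
cos H₀ = −tan(+5.6°) tan(+21.585°) = -0.0388, H₀ = 1.6096 rad.
Bracket: H₀ sin φ sin δ + cos φ cos δ sin H₀ = 1.6096×0.09758×0.36788 + 0.99523×0.92987×0.99925 = 0.057781 + 0.924740 = 0.982521.
Q̄ = (S₀/π) × [bracket] = (1361/π) × 0.982521 = 425.6 W/m².

Q̄ ≈ 426 W/m²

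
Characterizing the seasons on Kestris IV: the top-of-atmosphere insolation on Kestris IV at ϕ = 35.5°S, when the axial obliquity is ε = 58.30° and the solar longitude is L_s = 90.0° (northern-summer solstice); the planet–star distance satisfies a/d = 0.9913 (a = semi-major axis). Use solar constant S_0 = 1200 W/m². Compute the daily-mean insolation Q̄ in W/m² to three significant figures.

Q̄ ≈ 0.00 W/m²

Solar declination: sin δ = sin ε · sin L_s = sin 58.30° × sin 90.0° = 0.85081, so δ = +58.300°.
cos h₀ = −tan(-35.5°) tan(+58.300°) = 1.1549 ≥ 1 ⇒ polar night, h₀ = 0 and Q̄ = 0.
Inverse-square distance factor (a/d)² = 0.9913² = 0.982676.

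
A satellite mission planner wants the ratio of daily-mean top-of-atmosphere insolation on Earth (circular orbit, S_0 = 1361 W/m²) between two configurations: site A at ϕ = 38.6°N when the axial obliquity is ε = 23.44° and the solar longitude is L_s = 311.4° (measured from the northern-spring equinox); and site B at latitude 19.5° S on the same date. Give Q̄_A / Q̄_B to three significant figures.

Q̄_A / Q̄_B ≈ 0.449

— Configuration A (ϕ=+38.6°):
Solar declination: sin δ = sin ε · sin L_s = sin 23.44° × sin 311.4° = -0.29839, so δ = -17.361°.
cos h₀ = −tan(+38.6°) tan(-17.361°) = 0.2496, h₀ = 1.3186 rad.
Bracket: h₀ sin ϕ sin δ + cos ϕ cos δ sin h₀ = 1.3186×0.62388×-0.29839 + 0.78152×0.95445×0.96836 = -0.245470 + 0.722321 = 0.476851.
Q̄ = (S_0/π) × [bracket] = (1361/π) × 0.476851 = 206.58 W/m².
— Configuration B (ϕ=-19.5°):
cos h₀ = −tan(-19.5°) tan(-17.361°) = -0.1107, h₀ = 1.6817 rad.
Bracket: h₀ sin ϕ sin δ + cos ϕ cos δ sin h₀ = 1.6817×-0.33381×-0.29839 + 0.94264×0.95445×0.99385 = 0.167507 + 0.894170 = 1.061677.
Q̄ = (S_0/π) × [bracket] = (1361/π) × 1.061677 = 459.94 W/m².
Ratio Q̄_A / Q̄_B = 206.58 / 459.94 = 0.4491.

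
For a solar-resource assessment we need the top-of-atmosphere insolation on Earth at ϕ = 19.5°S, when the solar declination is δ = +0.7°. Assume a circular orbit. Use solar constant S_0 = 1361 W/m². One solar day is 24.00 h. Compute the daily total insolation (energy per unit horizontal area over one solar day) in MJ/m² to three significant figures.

35.0 MJ/m²

cos h₀ = −tan(-19.5°) tan(+0.700°) = 0.0043, h₀ = 1.5665 rad.
Bracket: h₀ sin ϕ sin δ + cos ϕ cos δ sin h₀ = 1.5665×-0.33381×0.01222 + 0.94264×0.99993×0.99999 = -0.006390 + 0.942565 = 0.936175.
Q̄ = (S_0/π) × [bracket] = (1361/π) × 0.936175 = 405.57 W/m².
Daily total = Q̄ × 24.00 h × 3600 s/h = 405.57 × 24.00 × 3600 / 10⁶ = 35.04 MJ/m².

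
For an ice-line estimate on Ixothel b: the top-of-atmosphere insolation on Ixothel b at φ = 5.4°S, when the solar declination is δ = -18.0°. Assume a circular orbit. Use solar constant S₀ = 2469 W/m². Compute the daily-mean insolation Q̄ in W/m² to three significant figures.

cos H₀ = −tan(-5.4°) tan(-18.000°) = -0.0307, H₀ = 1.6015 rad.
Bracket: H₀ sin φ sin δ + cos φ cos δ sin H₀ = 1.6015×-0.09411×-0.30902 + 0.99556×0.95106×0.99953 = 0.046575 + 0.946392 = 0.992967.
Q̄ = (S₀/π) × [bracket] = (2469/π) × 0.992967 = 780.4 W/m².

Q̄ ≈ 780 W/m²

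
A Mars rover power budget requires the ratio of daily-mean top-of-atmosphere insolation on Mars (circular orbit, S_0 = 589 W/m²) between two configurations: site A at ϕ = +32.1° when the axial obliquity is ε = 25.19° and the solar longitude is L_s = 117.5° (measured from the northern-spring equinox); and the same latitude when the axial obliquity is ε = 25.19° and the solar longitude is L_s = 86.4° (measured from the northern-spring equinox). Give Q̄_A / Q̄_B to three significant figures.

— Configuration A (ϕ=+32.1°):
Solar declination: sin δ = sin ε · sin L_s = sin 25.19° × sin 117.5° = 0.37753, so δ = +22.181°.
cos h₀ = −tan(+32.1°) tan(+22.181°) = -0.2558, h₀ = 1.8294 rad.
Bracket: h₀ sin ϕ sin δ + cos ϕ cos δ sin h₀ = 1.8294×0.53140×0.37753 + 0.84712×0.92600×0.96674 = 0.367013 + 0.758343 = 1.125356.
Q̄ = (S_0/π) × [bracket] = (589/π) × 1.125356 = 210.99 W/m².
— Configuration B (ϕ=+32.1°):
Solar declination: sin δ = sin ε · sin L_s = sin 25.19° × sin 86.4° = 0.42478, so δ = +25.137°.
cos h₀ = −tan(+32.1°) tan(+25.137°) = -0.2943, h₀ = 1.8696 rad.
Bracket: h₀ sin ϕ sin δ + cos ϕ cos δ sin h₀ = 1.8696×0.53140×0.42478 + 0.84712×0.90530×0.95570 = 0.422021 + 0.732924 = 1.154945.
Q̄ = (S_0/π) × [bracket] = (589/π) × 1.154945 = 216.53 W/m².
Ratio Q̄_A / Q̄_B = 210.99 / 216.53 = 0.9744.

Q̄_A / Q̄_B ≈ 0.974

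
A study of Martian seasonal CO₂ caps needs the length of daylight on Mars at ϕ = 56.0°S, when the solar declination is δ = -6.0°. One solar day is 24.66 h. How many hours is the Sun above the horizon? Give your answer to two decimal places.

13.56 h

cos h₀ = −tan ϕ · tan δ = −tan(-56.0°) × tan(-6.000°) = -0.1558, so h₀ = 1.7273 rad = 98.96°.
Daylight = 2h₀/(2π) × 24.66 h = (1.7273/π) × 24.66 = 13.56 h.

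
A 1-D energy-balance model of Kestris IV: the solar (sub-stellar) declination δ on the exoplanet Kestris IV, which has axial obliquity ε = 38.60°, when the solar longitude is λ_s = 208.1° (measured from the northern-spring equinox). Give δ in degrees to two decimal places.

sin δ = sin ε · sin λ_s = sin 38.60° × sin 208.1° = -0.293855.
δ = arcsin(-0.293855) = -17.09°.

δ = -17.09°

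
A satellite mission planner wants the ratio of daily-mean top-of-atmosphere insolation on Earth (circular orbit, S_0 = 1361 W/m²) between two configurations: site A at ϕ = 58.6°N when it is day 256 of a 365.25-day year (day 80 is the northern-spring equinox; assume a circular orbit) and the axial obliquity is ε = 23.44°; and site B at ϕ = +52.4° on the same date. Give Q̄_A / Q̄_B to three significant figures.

Q̄_A / Q̄_B ≈ 0.874

— Configuration A (ϕ=+58.6°):
Solar longitude: L_s = 360° × (256 − 80)/365.25 = 173.470°.
sin δ = sin 23.44° × sin 173.470° = 0.04524, so δ = +2.593°.
cos h₀ = −tan(+58.6°) tan(+2.593°) = -0.0742, h₀ = 1.6450 rad.
Bracket: h₀ sin ϕ sin δ + cos ϕ cos δ sin h₀ = 1.6450×0.85355×0.04524 + 0.52101×0.99898×0.99724 = 0.063521 + 0.519042 = 0.582563.
Q̄ = (S_0/π) × [bracket] = (1361/π) × 0.582563 = 252.38 W/m².
— Configuration B (ϕ=+52.4°):
cos h₀ = −tan(+52.4°) tan(+2.593°) = -0.0588, h₀ = 1.6296 rad.
Bracket: h₀ sin ϕ sin δ + cos ϕ cos δ sin h₀ = 1.6296×0.79229×0.04524 + 0.61015×0.99898×0.99827 = 0.058410 + 0.608473 = 0.666883.
Q̄ = (S_0/π) × [bracket] = (1361/π) × 0.666883 = 288.91 W/m².
Ratio Q̄_A / Q̄_B = 252.38 / 288.91 = 0.8736.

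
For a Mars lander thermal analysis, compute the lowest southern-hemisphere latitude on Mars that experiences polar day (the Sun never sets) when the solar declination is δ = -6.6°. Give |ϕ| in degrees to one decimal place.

|ϕ| = 83.4°

Polar day requires cos h₀ = −tan ϕ tan δ ≤ −1, i.e. tan ϕ tan δ ≥ 1.
The boundary is |tan ϕ| · |tan δ| = 1, so |ϕ| = 90° − |δ| = 90° − 6.6° = 83.4° in the southern hemisphere.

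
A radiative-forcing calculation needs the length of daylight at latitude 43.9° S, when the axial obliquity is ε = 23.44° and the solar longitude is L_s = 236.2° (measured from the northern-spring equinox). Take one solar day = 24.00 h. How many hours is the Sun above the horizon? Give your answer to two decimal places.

Solar declination: sin δ = sin ε · sin L_s = sin 23.44° × sin 236.2° = -0.33056, so δ = -19.303°.
cos h₀ = −tan ϕ · tan δ = −tan(-43.9°) × tan(-19.303°) = -0.3370, so h₀ = 1.9146 rad = 109.70°.
Daylight = 2h₀/(2π) × 24.00 h = (1.9146/π) × 24.00 = 14.63 h.

14.63 h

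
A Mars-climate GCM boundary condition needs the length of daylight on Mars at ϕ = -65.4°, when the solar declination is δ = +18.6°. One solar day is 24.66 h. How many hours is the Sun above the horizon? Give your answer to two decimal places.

cos h₀ = −tan ϕ · tan δ = −tan(-65.4°) × tan(+18.600°) = 0.7351, so h₀ = 0.7450 rad = 42.69°.
Daylight = 2h₀/(2π) × 24.66 h = (0.7450/π) × 24.66 = 5.85 h.

5.85 h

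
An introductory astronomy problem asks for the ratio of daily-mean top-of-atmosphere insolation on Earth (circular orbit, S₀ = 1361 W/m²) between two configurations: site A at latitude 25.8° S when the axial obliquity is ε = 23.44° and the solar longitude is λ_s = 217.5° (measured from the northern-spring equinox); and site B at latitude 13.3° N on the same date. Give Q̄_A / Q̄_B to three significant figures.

— Configuration A (φ=-25.8°):
Solar declination: sin δ = sin ε · sin λ_s = sin 23.44° × sin 217.5° = -0.24216, so δ = -14.014°.
cos H₀ = −tan(-25.8°) tan(-14.014°) = -0.1207, H₀ = 1.6917 rad.
Bracket: H₀ sin φ sin δ + cos φ cos δ sin H₀ = 1.6917×-0.43523×-0.24216 + 0.90032×0.97024×0.99269 = 0.178297 + 0.867141 = 1.045438.
Q̄ = (S₀/π) × [bracket] = (1361/π) × 1.045438 = 452.90 W/m².
— Configuration B (φ=+13.3°):
cos H₀ = −tan(+13.3°) tan(-14.014°) = 0.0590, H₀ = 1.5118 rad.
Bracket: H₀ sin φ sin δ + cos φ cos δ sin H₀ = 1.5118×0.23005×-0.24216 + 0.97318×0.97024×0.99826 = -0.084221 + 0.942575 = 0.858354.
Q̄ = (S₀/π) × [bracket] = (1361/π) × 0.858354 = 371.86 W/m².
Ratio Q̄_A / Q̄_B = 452.90 / 371.86 = 1.218.

Q̄_A / Q̄_B ≈ 1.22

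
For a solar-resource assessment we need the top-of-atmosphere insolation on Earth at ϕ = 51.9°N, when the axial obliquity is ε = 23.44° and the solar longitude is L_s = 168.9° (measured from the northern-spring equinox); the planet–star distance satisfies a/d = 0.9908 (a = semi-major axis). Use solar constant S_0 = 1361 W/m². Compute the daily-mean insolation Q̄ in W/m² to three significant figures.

Q̄ ≈ 303 W/m²

Solar declination: sin δ = sin ε · sin L_s = sin 23.44° × sin 168.9° = 0.07658, so δ = +4.392°.
cos h₀ = −tan(+51.9°) tan(+4.392°) = -0.0980, h₀ = 1.6689 rad.
Bracket: h₀ sin ϕ sin δ + cos ϕ cos δ sin h₀ = 1.6689×0.78694×0.07658 + 0.61704×0.99706×0.99519 = 0.100574 + 0.612267 = 0.712841.
Inverse-square distance factor (a/d)² = 0.9908² = 0.981685.
Q̄ = (S_0/π) × 0.981685 × [bracket] = (1361/π) × 0.981685 × 0.712841 = 303.2 W/m².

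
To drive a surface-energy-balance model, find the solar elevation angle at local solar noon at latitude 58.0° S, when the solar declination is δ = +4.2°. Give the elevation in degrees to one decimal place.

At local noon the hour angle is zero, so the zenith angle equals |ϕ − δ| = |-58.0° − (+4.200°)| = 62.200°.
Elevation = 90° − 62.200° = 27.8°.

27.8°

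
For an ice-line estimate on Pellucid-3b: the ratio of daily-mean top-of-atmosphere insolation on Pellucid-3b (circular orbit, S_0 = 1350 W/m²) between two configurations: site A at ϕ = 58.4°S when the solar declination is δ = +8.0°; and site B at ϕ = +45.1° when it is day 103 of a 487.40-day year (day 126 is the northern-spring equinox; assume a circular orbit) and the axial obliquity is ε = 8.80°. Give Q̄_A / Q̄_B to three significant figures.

— Configuration A (ϕ=-58.4°):
cos h₀ = −tan(-58.4°) tan(+8.000°) = 0.2284, h₀ = 1.3403 rad.
Bracket: h₀ sin ϕ sin δ + cos ϕ cos δ sin h₀ = 1.3403×-0.85173×0.13917 + 0.52399×0.99027×0.97356 = -0.158873 + 0.505172 = 0.346299.
Q̄ = (S_0/π) × [bracket] = (1350/π) × 0.346299 = 148.81 W/m².
— Configuration B (ϕ=+45.1°):
Solar longitude: L_s = 360° × (103 − 126)/487.40 = -16.988°, i.e. -16.988° + 360° = 343.012°.
sin δ = sin 8.80° × sin 343.012° = -0.04470, so δ = -2.562°.
cos h₀ = −tan(+45.1°) tan(-2.562°) = 0.0449, h₀ = 1.5259 rad.
Bracket: h₀ sin ϕ sin δ + cos ϕ cos δ sin h₀ = 1.5259×0.70834×-0.04470 + 0.70587×0.99900×0.99899 = -0.048314 + 0.704452 = 0.656138.
Q̄ = (S_0/π) × [bracket] = (1350/π) × 0.656138 = 281.95 W/m².
Ratio Q̄_A / Q̄_B = 148.81 / 281.95 = 0.5278.

Q̄_A / Q̄_B ≈ 0.528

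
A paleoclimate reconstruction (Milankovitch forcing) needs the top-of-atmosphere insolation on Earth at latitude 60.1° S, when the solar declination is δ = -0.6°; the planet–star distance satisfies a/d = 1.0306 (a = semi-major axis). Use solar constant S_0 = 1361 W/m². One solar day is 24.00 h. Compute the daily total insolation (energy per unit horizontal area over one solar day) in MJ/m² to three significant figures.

20.4 MJ/m²

cos h₀ = −tan(-60.1°) tan(-0.600°) = -0.0182, h₀ = 1.5890 rad.
Bracket: h₀ sin ϕ sin δ + cos ϕ cos δ sin h₀ = 1.5890×-0.86690×-0.01047 + 0.49849×0.99995×0.99983 = 0.014422 + 0.498380 = 0.512802.
Inverse-square distance factor (a/d)² = 1.0306² = 1.062136.
Q̄ = (S_0/π) × 1.062136 × [bracket] = (1361/π) × 1.062136 × 0.512802 = 235.96 W/m².
Daily total = Q̄ × 24.00 h × 3600 s/h = 235.96 × 24.00 × 3600 / 10⁶ = 20.39 MJ/m².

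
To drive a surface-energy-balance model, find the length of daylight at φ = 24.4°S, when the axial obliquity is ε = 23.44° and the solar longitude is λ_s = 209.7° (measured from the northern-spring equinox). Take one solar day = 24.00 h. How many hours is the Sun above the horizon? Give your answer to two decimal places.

Solar declination: sin δ = sin ε · sin λ_s = sin 23.44° × sin 209.7° = -0.19709, so δ = -11.367°.
cos H₀ = −tan φ · tan δ = −tan(-24.4°) × tan(-11.367°) = -0.0912, so H₀ = 1.6621 rad = 95.23°.
Daylight = 2H₀/(2π) × 24.00 h = (1.6621/π) × 24.00 = 12.70 h.

12.70 h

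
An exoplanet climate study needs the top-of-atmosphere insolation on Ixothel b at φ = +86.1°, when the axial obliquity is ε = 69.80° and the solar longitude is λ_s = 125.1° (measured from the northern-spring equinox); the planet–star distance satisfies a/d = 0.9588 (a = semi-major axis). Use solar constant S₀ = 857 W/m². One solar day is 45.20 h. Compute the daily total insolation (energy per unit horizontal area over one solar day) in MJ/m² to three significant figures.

Solar declination: sin δ = sin ε · sin λ_s = sin 69.80° × sin 125.1° = 0.76783, so δ = +50.159°.
cos H₀ = −tan(+86.1°) tan(+50.159°) = -17.5803 ≤ −1 ⇒ polar day, H₀ = π.
Bracket: H₀ sin φ sin δ + cos φ cos δ sin H₀ = 3.1416×0.99768×0.76783 + 0.06802×0.64066×0.00000 = 2.406618 + 0.000000 = 2.406618.
Inverse-square distance factor (a/d)² = 0.9588² = 0.919297.
Q̄ = (S₀/π) × 0.919297 × [bracket] = (857/π) × 0.919297 × 2.406618 = 603.52 W/m².
Daily total = Q̄ × 45.20 h × 3600 s/h = 603.52 × 45.20 × 3600 / 10⁶ = 98.20 MJ/m².

98.2 MJ/m²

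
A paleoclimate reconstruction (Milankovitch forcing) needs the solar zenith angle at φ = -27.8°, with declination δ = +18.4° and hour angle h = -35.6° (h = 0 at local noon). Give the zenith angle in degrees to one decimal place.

cos θ_z = sin φ sin δ + cos φ cos δ cos h = -0.147214 + 0.682482 = 0.535268.
θ_z = arccos(0.535268) = 57.6°.

θ_z = 57.6°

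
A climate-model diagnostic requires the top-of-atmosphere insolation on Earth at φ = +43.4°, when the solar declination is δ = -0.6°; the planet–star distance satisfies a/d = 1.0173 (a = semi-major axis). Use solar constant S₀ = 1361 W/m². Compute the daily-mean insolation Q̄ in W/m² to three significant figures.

Q̄ ≈ 321 W/m²

cos H₀ = −tan(+43.4°) tan(-0.600°) = 0.0099, H₀ = 1.5609 rad.
Bracket: H₀ sin φ sin δ + cos φ cos δ sin H₀ = 1.5609×0.68709×-0.01047 + 0.72657×0.99995×0.99995 = -0.011229 + 0.726497 = 0.715268.
Inverse-square distance factor (a/d)² = 1.0173² = 1.034899.
Q̄ = (S₀/π) × 1.034899 × [bracket] = (1361/π) × 1.034899 × 0.715268 = 320.7 W/m².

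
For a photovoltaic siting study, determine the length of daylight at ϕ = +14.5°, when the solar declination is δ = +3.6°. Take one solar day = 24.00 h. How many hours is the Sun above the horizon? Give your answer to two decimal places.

cos h₀ = −tan ϕ · tan δ = −tan(+14.5°) × tan(+3.600°) = -0.0163, so h₀ = 1.5871 rad = 90.93°.
Daylight = 2h₀/(2π) × 24.00 h = (1.5871/π) × 24.00 = 12.12 h.

12.12 h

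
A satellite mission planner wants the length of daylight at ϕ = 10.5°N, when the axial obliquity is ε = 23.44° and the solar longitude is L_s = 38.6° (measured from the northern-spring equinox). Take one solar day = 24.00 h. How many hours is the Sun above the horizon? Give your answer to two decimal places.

12.36 h

Solar declination: sin δ = sin ε · sin L_s = sin 23.44° × sin 38.6° = 0.24817, so δ = +14.369°.
cos h₀ = −tan ϕ · tan δ = −tan(+10.5°) × tan(+14.369°) = -0.0475, so h₀ = 1.6183 rad = 92.72°.
Daylight = 2h₀/(2π) × 24.00 h = (1.6183/π) × 24.00 = 12.36 h.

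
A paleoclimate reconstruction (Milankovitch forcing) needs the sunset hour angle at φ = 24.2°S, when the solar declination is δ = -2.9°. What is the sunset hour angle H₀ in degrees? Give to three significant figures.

cos H₀ = −tan φ · tan δ = −tan(-24.2°) × tan(-2.900°) = -0.0228, so H₀ = 1.5936 rad = 91.30°.

H₀ = 91.3°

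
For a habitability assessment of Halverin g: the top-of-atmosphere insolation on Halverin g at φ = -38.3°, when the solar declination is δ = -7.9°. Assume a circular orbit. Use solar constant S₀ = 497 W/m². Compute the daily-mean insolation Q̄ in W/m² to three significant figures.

Q̄ ≈ 145 W/m²

cos H₀ = −tan(-38.3°) tan(-7.900°) = -0.1096, H₀ = 1.6806 rad.
Bracket: H₀ sin φ sin δ + cos φ cos δ sin H₀ = 1.6806×-0.61978×-0.13744 + 0.78478×0.99051×0.99398 = 0.143158 + 0.772653 = 0.915811.
Q̄ = (S₀/π) × [bracket] = (497/π) × 0.915811 = 144.9 W/m².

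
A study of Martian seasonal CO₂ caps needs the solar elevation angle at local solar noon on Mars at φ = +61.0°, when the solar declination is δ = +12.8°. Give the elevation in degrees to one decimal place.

41.8°

At local noon the hour angle is zero, so the zenith angle equals |φ − δ| = |+61.0° − (+12.800°)| = 48.200°.
Elevation = 90° − 48.200° = 41.8°.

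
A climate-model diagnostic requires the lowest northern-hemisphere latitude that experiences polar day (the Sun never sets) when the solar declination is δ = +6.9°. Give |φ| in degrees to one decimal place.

|φ| = 83.1°

Polar day requires cos H₀ = −tan φ tan δ ≤ −1, i.e. tan φ tan δ ≥ 1.
The boundary is |tan φ| · |tan δ| = 1, so |φ| = 90° − |δ| = 90° − 6.9° = 83.1° in the northern hemisphere.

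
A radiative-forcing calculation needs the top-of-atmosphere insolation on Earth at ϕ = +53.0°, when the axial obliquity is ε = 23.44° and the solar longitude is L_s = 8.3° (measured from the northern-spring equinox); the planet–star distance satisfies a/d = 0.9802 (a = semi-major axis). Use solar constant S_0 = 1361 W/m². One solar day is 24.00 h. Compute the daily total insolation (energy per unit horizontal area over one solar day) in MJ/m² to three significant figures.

Solar declination: sin δ = sin ε · sin L_s = sin 23.44° × sin 8.3° = 0.05742, so δ = +3.292°.
cos h₀ = −tan(+53.0°) tan(+3.292°) = -0.0763, h₀ = 1.6472 rad.
Bracket: h₀ sin ϕ sin δ + cos ϕ cos δ sin h₀ = 1.6472×0.79864×0.05742 + 0.60182×0.99835×0.99708 = 0.075537 + 0.599073 = 0.674610.
Inverse-square distance factor (a/d)² = 0.9802² = 0.960792.
Q̄ = (S_0/π) × 0.960792 × [bracket] = (1361/π) × 0.960792 × 0.674610 = 280.80 W/m².
Daily total = Q̄ × 24.00 h × 3600 s/h = 280.80 × 24.00 × 3600 / 10⁶ = 24.26 MJ/m².

24.3 MJ/m²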